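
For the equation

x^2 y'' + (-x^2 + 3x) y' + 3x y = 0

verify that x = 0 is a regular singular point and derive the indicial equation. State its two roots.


Divide by x^2 to reach normal form y'' + P_1(x) y' + P_2(x) y = 0 with P_1(x) = -1 + 3/x and P_2(x) = 3/x.
x = 0 is a singular point because the y'-coefficient -1 + 3/x has a pole at x = 0 and the y-coefficient 3/x has a pole at x = 0.
It is a regular singular point because x P_1(x) = p(x) = 3 - x and x^2 P_2(x) = q(x) = 3x are polynomials, hence analytic at x = 0.
p(0) = 3,  q(0) = 0.
Indicial equation: r(r-1) + p(0) r + q(0) = 0, i.e. r^2 + (p(0) - 1) r + q(0) = 0, i.e. r^2 + 2 r = 0.
Discriminant: (2)^2 - 4(0) = 4, so r = (-2 ± 2)/2.
Solving: r_1 = 0, r_2 = -2.

indicial: r^2 + 2 r = 0; roots r_1 = 0, r_2 = -2


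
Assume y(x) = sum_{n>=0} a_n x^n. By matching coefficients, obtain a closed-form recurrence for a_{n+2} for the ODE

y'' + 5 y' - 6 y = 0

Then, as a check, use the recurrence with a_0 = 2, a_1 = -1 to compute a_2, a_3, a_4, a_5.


Substitute y = sum_n a_n x^n.
y''(x) has coefficient (n+2)(n+1) a_{n+2} at x^n;
5 y'(x) has coefficient 5 (n+1) a_{n+1} at x^n;
-6 y(x) has coefficient -6 a_n at x^n.
Matching x^n: (n+2)(n+1) a_{n+2} + 5 (n+1) a_{n+1} - 6 a_n = 0.
Thus a_{n+2} = [-5 (n+1) a_{n+1} + 6 a_n] / ((n+1)(n+2)).

Check with a_0 = 2, a_1 = -1 (apply the recurrence for n = 0, 1, 2, 3): a_0 = 2, a_1 = -1, a_2 = 17/2, a_3 = -91/6, a_4 = 557/24, a_5 = -3331/120.

a_(n+2) = [-5 (n+1) a_(n+1) + 6 a_n] / ((n+1)(n+2)); check: a_0 = 2, a_1 = -1, a_2 = 17/2, a_3 = -91/6, a_4 = 557/24, a_5 = -3331/120


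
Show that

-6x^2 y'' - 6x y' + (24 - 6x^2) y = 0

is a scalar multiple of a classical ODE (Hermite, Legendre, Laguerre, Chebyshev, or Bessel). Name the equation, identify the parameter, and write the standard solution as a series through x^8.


All three coefficients share the factor -6; dividing through by -6 gives  x^2 y'' + x y' + (x^2 - 4) y = 0.
This matches the Bessel equation x^2 y'' + x y' + (x^2 - nu^2) y = 0 with nu^2 = 4, so nu = 2; the solution bounded at x = 0 is J_2(x).
Frobenius at x = 0: indicial roots ±nu; for r = nu the recurrence k(k + 2nu) c_k = -c_{k-2} gives the standard series J_nu(x) = sum_{k>=0} (-1)^k / (k! (k+nu)!) (x/2)^(2k+nu). Evaluate the first 4 terms:
  k = 0: (-1)^0 / (0! * 2! * 2^2) x^2 = 1/(1*2*4) x^2 = (1/8) x^2
  k = 1: (-1)^1 / (1! * 3! * 2^4) x^4 = -1/(1*6*16) x^4 = (-1/96) x^4
  k = 2: (-1)^2 / (2! * 4! * 2^6) x^6 = 1/(2*24*64) x^6 = (1/3072) x^6
  k = 3: (-1)^3 / (3! * 5! * 2^8) x^8 = -1/(6*120*256) x^8 = (-1/184320) x^8
Hence J_2(x) = -x^8/184320 + x^6/3072 - x^4/96 + x^2/8 + ....

J_2(x); series = -x^8/184320 + x^6/3072 - x^4/96 + x^2/8


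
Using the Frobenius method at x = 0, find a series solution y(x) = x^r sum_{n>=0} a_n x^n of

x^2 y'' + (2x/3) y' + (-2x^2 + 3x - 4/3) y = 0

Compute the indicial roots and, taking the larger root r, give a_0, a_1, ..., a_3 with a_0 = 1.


Write in Frobenius form y'' + (p(x)/x) y' + (q(x)/x^2) y = 0:
  p(x) = 2/3,  q(x) = -2x^2 + 3x - 4/3.
Indicial equation: r(r-1) + (2/3) r + (-4/3) = 0 -> roots r_1 = 4/3, r_2 = -1.
Take r = r_1 = 4/3. Let y(x) = x^r sum_{n>=0} a_n x^n with a_0 = 1.
Substitute y = x^r sum a_n x^n and match x^{r+n}. The recurrence is
  D(n) a_n + 3 a_{n-1} - 2 a_{n-2} = 0,  where D(n) = (r+n)(r+n-1) + (2/3)(r+n) + (-4/3).
  a_n = [-3 a_{n-1} + 2 a_{n-2}] / D(n).
Since the indicial polynomial factors as (r - r_1)(r - r_2), D(n) = (r_1 + n - r_1)(r_1 + n - r_2) = n(n + 7/3).
Evaluating step by step (a_0 = 1):
  n = 1: D(1) = 1(1 + 7/3) = 10/3; numerator = -3(1) = -3; a_1 = (-3)/(10/3) = -9/10
  n = 2: D(2) = 2(2 + 7/3) = 26/3; numerator = -3(-9/10) + 2(1) = 47/10; a_2 = (47/10)/(26/3) = 141/260
  n = 3: D(3) = 3(3 + 7/3) = 16; numerator = -3(141/260) + 2(-9/10) = -891/260; a_3 = (-891/260)/(16) = -891/4160

r = 4/3; a_0 = 1; a_1 = -9/10; a_2 = 141/260; a_3 = -891/4160


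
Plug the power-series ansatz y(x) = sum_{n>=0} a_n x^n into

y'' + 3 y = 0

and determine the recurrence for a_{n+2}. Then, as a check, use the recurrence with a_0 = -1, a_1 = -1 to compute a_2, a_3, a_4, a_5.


Substitute y = sum_n a_n x^n into y'' + (const) y = 0.
y''(x) = sum_{n>=0} (n+2)(n+1) a_{n+2} x^n.
The ODE becomes sum_n [(n+2)(n+1) a_{n+2} + 3 a_n] x^n = 0.
Setting each coefficient to zero gives the recurrence:
  (n+2)(n+1) a_{n+2} + 3 a_n = 0,
  a_{n+2} = -3 / ((n+1)(n+2)) a_n.

Check with a_0 = -1, a_1 = -1 (apply the recurrence for n = 0, 1, 2, 3): a_0 = -1, a_1 = -1, a_2 = 3/2, a_3 = 1/2, a_4 = -3/8, a_5 = -3/40.

a_{n+2} = -3/((n+1)(n+2)) * a_n; check: a_0 = -1, a_1 = -1, a_2 = 3/2, a_3 = 1/2, a_4 = -3/8, a_5 = -3/40


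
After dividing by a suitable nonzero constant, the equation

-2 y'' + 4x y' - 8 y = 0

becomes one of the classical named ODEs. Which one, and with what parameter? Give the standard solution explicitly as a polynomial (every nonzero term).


All three coefficients share the factor -2; dividing through by -2 gives  y'' - 2x y' + 4 y = 0.
This matches the Hermite equation y'' - 2x y' + 2n y = 0 with 2n = 4, so n = 2; the polynomial solution is H_2(x).
With y = sum_k a_k x^k, matching x^k gives (k+2)(k+1) a_{k+2} = 2(k - n) a_k = 2(k - 2) a_k. The right side vanishes at k = 2, so the series with the parity of 2 terminates at degree 2.
Standard normalization: leading coefficient of H_n is 2^n, so a_2 = 2^2 = 4. Work downward with a_k = (k+1)(k+2) a_{k+2} / (2(k - n)):
  a_0 = (1)(2)(4) / (2(0 - 2)) = 8/(-4) = -2
Hence H_2(x) = 4 x^2 - 2.

H_2(x); series = 4 x^2 - 2


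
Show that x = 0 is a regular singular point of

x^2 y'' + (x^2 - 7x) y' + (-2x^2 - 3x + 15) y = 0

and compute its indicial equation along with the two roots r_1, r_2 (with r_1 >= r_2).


Divide by x^2 to reach normal form y'' + P_1(x) y' + P_2(x) y = 0 with P_1(x) = 1 - 7/x and P_2(x) = -2 - 3/x + 15/x^2.
x = 0 is a singular point because the y'-coefficient 1 - 7/x has a pole at x = 0 and the y-coefficient -2 - 3/x + 15/x^2 has a pole at x = 0.
It is a regular singular point because x P_1(x) = p(x) = x - 7 and x^2 P_2(x) = q(x) = -2x^2 - 3x + 15 are polynomials, hence analytic at x = 0.
p(0) = -7,  q(0) = 15.
Indicial equation: r(r-1) + p(0) r + q(0) = 0, i.e. r^2 + (p(0) - 1) r + q(0) = 0, i.e. r^2 - 8 r + 15 = 0.
Discriminant: (-8)^2 - 4(15) = 4, so r = (8 ± 2)/2.
Solving: r_1 = 5, r_2 = 3.

indicial: r^2 - 8 r + 15 = 0; roots r_1 = 5, r_2 = 3


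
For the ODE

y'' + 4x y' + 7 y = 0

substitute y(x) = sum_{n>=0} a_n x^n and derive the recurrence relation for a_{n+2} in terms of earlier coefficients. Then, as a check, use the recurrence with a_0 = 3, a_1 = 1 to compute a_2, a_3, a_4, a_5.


Substitute y = sum_n a_n x^n.
y''(x) has coefficient (n+2)(n+1) a_{n+2} at x^n;
4 x y'(x) has coefficient 4 n a_n at x^n (shift);
7 y(x) has coefficient 7 a_n at x^n.
Matching x^n: (n+2)(n+1) a_{n+2} + (4n + 7) a_n = 0.
Thus a_{n+2} = (-4n - 7) / ((n+1)(n+2)) * a_n.

Check with a_0 = 3, a_1 = 1 (apply the recurrence for n = 0, 1, 2, 3): a_0 = 3, a_1 = 1, a_2 = -21/2, a_3 = -11/6, a_4 = 105/8, a_5 = 209/120.

a_(n+2) = (-4n - 7) / ((n+1)(n+2)) * a_n; check: a_0 = 3, a_1 = 1, a_2 = -21/2, a_3 = -11/6, a_4 = 105/8, a_5 = 209/120


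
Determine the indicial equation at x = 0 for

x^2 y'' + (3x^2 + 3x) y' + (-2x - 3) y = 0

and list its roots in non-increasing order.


Divide by x^2 to reach normal form y'' + P_1(x) y' + P_2(x) y = 0 with P_1(x) = 3 + 3/x and P_2(x) = -2/x - 3/x^2.
x = 0 is a singular point because the y'-coefficient 3 + 3/x has a pole at x = 0 and the y-coefficient -2/x - 3/x^2 has a pole at x = 0.
It is a regular singular point because x P_1(x) = p(x) = 3x + 3 and x^2 P_2(x) = q(x) = -2x - 3 are polynomials, hence analytic at x = 0.
p(0) = 3,  q(0) = -3.
Indicial equation: r(r-1) + p(0) r + q(0) = 0, i.e. r^2 + (p(0) - 1) r + q(0) = 0, i.e. r^2 + 2 r - 3 = 0.
Discriminant: (2)^2 - 4(-3) = 16, so r = (-2 ± 4)/2.
Solving: r_1 = 1, r_2 = -3.

indicial: r^2 + 2 r - 3 = 0; roots r_1 = 1, r_2 = -3


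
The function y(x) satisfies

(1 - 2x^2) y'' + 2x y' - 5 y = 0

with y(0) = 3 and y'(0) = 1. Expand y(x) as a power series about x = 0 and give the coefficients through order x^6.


Ansatz: y(x) = sum_{n>=0} a_n x^n, so y'(x) = sum_{n>=1} n a_n x^(n-1) and y''(x) = sum_{n>=2} n(n-1) a_n x^(n-2).
Substitute into P(x) y'' + Q(x) y' + R(x) y = 0 with P(x) = 1 - 2x^2, Q(x) = 2x, R(x) = -5, and match powers of x.
Initial conditions: a_0 = 3, a_1 = 1.
Setting the coefficient of each power of x to zero and solving order by order (substituting the coefficients already found):
  x^0: 2 a_2 - 5 a_0 = 0  ->  2 a_2 = 5 a_0 = 15  ->  a_2 = 15/2
  x^1: 6 a_3 - 3 a_1 = 0  ->  6 a_3 = 3 a_1 = 3  ->  a_3 = 1/2
  x^2: 12 a_4 - 5 a_2 = 0  ->  12 a_4 = 5 a_2 = 75/2  ->  a_4 = 25/8
  x^3: 20 a_5 - 11 a_3 = 0  ->  20 a_5 = 11 a_3 = 11/2  ->  a_5 = 11/40
  x^4: 30 a_6 - 21 a_4 = 0  ->  30 a_6 = 21 a_4 = 525/8  ->  a_6 = 35/16
Truncated series: y(x) = 3 + x + (15/2) x^2 + (1/2) x^3 + (25/8) x^4 + (11/40) x^5 + (35/16) x^6 + O(x^7).

a_0 = 3; a_1 = 1; a_2 = 15/2; a_3 = 1/2; a_4 = 25/8; a_5 = 11/40; a_6 = 35/16


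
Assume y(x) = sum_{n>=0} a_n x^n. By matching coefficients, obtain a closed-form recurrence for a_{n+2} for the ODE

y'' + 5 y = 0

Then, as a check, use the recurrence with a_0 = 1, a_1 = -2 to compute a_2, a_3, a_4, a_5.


Substitute y = sum_n a_n x^n into y'' + (const) y = 0.
y''(x) = sum_{n>=0} (n+2)(n+1) a_{n+2} x^n.
The ODE becomes sum_n [(n+2)(n+1) a_{n+2} + 5 a_n] x^n = 0.
Setting each coefficient to zero gives the recurrence:
  (n+2)(n+1) a_{n+2} + 5 a_n = 0,
  a_{n+2} = -5 / ((n+1)(n+2)) a_n.

Check with a_0 = 1, a_1 = -2 (apply the recurrence for n = 0, 1, 2, 3): a_0 = 1, a_1 = -2, a_2 = -5/2, a_3 = 5/3, a_4 = 25/24, a_5 = -5/12.

a_{n+2} = -5/((n+1)(n+2)) * a_n; check: a_0 = 1, a_1 = -2, a_2 = -5/2, a_3 = 5/3, a_4 = 25/24, a_5 = -5/12


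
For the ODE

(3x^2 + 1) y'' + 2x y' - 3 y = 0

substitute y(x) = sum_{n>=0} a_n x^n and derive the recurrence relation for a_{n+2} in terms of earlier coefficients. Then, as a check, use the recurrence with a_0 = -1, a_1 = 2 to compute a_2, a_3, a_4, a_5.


Substitute y = sum_n a_n x^n.
(1 + 3 x^2) y'' contributes (n+2)(n+1) a_{n+2} + 3 n(n-1) a_n at x^n.
2 x y'(x) contributes 2 n a_n at x^n.
-3 y(x) contributes -3 a_n at x^n.
Matching x^n: (n+2)(n+1) a_{n+2} + (3 n(n-1) + 2 n - 3) a_n = 0.
Thus a_{n+2} = (-3 n(n-1) - 2 n + 3) / ((n+1)(n+2)) * a_n.

Check with a_0 = -1, a_1 = 2 (apply the recurrence for n = 0, 1, 2, 3): a_0 = -1, a_1 = 2, a_2 = -3/2, a_3 = 1/3, a_4 = 7/8, a_5 = -7/20.

a_(n+2) = (-3 n(n-1) - 2 n + 3) / ((n+1)(n+2)) * a_n; check: a_0 = -1, a_1 = 2, a_2 = -3/2, a_3 = 1/3, a_4 = 7/8, a_5 = -7/20


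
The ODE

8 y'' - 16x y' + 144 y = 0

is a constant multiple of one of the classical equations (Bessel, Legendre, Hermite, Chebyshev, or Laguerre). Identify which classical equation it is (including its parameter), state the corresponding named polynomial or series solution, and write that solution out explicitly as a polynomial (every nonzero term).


All three coefficients share the factor 8; dividing through by 8 gives  y'' - 2x y' + 18 y = 0.
This matches the Hermite equation y'' - 2x y' + 2n y = 0 with 2n = 18, so n = 9; the polynomial solution is H_9(x).
With y = sum_k a_k x^k, matching x^k gives (k+2)(k+1) a_{k+2} = 2(k - n) a_k = 2(k - 9) a_k. The right side vanishes at k = 9, so the series with the parity of 9 terminates at degree 9.
Standard normalization: leading coefficient of H_n is 2^n, so a_9 = 2^9 = 512. Work downward with a_k = (k+1)(k+2) a_{k+2} / (2(k - n)):
  a_7 = (8)(9)(512) / (2(7 - 9)) = 36864/(-4) = -9216
  a_5 = (6)(7)(-9216) / (2(5 - 9)) = -387072/(-8) = 48384
  a_3 = (4)(5)(48384) / (2(3 - 9)) = 967680/(-12) = -80640
  a_1 = (2)(3)(-80640) / (2(1 - 9)) = -483840/(-16) = 30240
Hence H_9(x) = 512 x^9 - 9216 x^7 + 48384 x^5 - 80640 x^3 + 30240 x.

H_9(x); series = 512 x^9 - 9216 x^7 + 48384 x^5 - 80640 x^3 + 30240 x


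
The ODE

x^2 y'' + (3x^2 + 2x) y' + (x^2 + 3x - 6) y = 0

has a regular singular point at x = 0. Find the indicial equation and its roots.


Divide by x^2 to reach normal form y'' + P_1(x) y' + P_2(x) y = 0 with P_1(x) = 3 + 2/x and P_2(x) = 1 + 3/x - 6/x^2.
x = 0 is a singular point because the y'-coefficient 3 + 2/x has a pole at x = 0 and the y-coefficient 1 + 3/x - 6/x^2 has a pole at x = 0.
It is a regular singular point because x P_1(x) = p(x) = 3x + 2 and x^2 P_2(x) = q(x) = x^2 + 3x - 6 are polynomials, hence analytic at x = 0.
p(0) = 2,  q(0) = -6.
Indicial equation: r(r-1) + p(0) r + q(0) = 0, i.e. r^2 + (p(0) - 1) r + q(0) = 0, i.e. r^2 + 1 r - 6 = 0.
Discriminant: (1)^2 - 4(-6) = 25, so r = (-1 ± 5)/2.
Solving: r_1 = 2, r_2 = -3.

indicial: r^2 + 1 r - 6 = 0; roots r_1 = 2, r_2 = -3


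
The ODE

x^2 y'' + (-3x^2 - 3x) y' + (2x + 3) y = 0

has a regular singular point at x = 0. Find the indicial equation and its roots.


Divide by x^2 to reach normal form y'' + P_1(x) y' + P_2(x) y = 0 with P_1(x) = -3 - 3/x and P_2(x) = 2/x + 3/x^2.
x = 0 is a singular point because the y'-coefficient -3 - 3/x has a pole at x = 0 and the y-coefficient 2/x + 3/x^2 has a pole at x = 0.
It is a regular singular point because x P_1(x) = p(x) = -3x - 3 and x^2 P_2(x) = q(x) = 2x + 3 are polynomials, hence analytic at x = 0.
p(0) = -3,  q(0) = 3.
Indicial equation: r(r-1) + p(0) r + q(0) = 0, i.e. r^2 + (p(0) - 1) r + q(0) = 0, i.e. r^2 - 4 r + 3 = 0.
Discriminant: (-4)^2 - 4(3) = 4, so r = (4 ± 2)/2.
Solving: r_1 = 3, r_2 = 1.

indicial: r^2 - 4 r + 3 = 0; roots r_1 = 3, r_2 = 1


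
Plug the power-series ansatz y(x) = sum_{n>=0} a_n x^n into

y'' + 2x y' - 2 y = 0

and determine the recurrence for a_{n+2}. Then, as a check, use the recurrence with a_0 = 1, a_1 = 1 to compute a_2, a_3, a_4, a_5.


Substitute y = sum_n a_n x^n.
y''(x) has coefficient (n+2)(n+1) a_{n+2} at x^n;
2 x y'(x) has coefficient 2 n a_n at x^n (shift);
-2 y(x) has coefficient -2 a_n at x^n.
Matching x^n: (n+2)(n+1) a_{n+2} + (2n - 2) a_n = 0.
Thus a_{n+2} = (-2n + 2) / ((n+1)(n+2)) * a_n.

Check with a_0 = 1, a_1 = 1 (apply the recurrence for n = 0, 1, 2, 3): a_0 = 1, a_1 = 1, a_2 = 1, a_3 = 0, a_4 = -1/6, a_5 = 0.

a_(n+2) = (-2n + 2) / ((n+1)(n+2)) * a_n; check: a_0 = 1, a_1 = 1, a_2 = 1, a_3 = 0, a_4 = -1/6, a_5 = 0


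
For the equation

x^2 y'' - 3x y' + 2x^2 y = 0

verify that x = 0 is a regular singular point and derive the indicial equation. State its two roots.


Divide by x^2 to reach normal form y'' + P_1(x) y' + P_2(x) y = 0 with P_1(x) = -3/x and P_2(x) = 2.
x = 0 is a singular point because the y'-coefficient -3/x has a pole at x = 0.
It is a regular singular point because x P_1(x) = p(x) = -3 and x^2 P_2(x) = q(x) = 2x^2 are polynomials, hence analytic at x = 0.
p(0) = -3,  q(0) = 0.
Indicial equation: r(r-1) + p(0) r + q(0) = 0, i.e. r^2 + (p(0) - 1) r + q(0) = 0, i.e. r^2 - 4 r = 0.
Discriminant: (-4)^2 - 4(0) = 16, so r = (4 ± 4)/2.
Solving: r_1 = 4, r_2 = 0.

indicial: r^2 - 4 r = 0; roots r_1 = 4, r_2 = 0


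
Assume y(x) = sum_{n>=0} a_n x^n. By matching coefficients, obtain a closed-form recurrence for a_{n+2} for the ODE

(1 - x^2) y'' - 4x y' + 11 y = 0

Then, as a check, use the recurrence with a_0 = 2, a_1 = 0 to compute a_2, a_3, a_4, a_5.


Substitute y = sum_n a_n x^n.
(1 - 1 x^2) y'' contributes (n+2)(n+1) a_{n+2} - n(n-1) a_n at x^n.
-4 x y'(x) contributes -4 n a_n at x^n.
11 y(x) contributes 11 a_n at x^n.
Matching x^n: (n+2)(n+1) a_{n+2} + (-n(n-1) - 4 n + 11) a_n = 0.
Thus a_{n+2} = (n(n-1) + 4 n - 11) / ((n+1)(n+2)) * a_n.

Check with a_0 = 2, a_1 = 0 (apply the recurrence for n = 0, 1, 2, 3): a_0 = 2, a_1 = 0, a_2 = -11, a_3 = 0, a_4 = 11/12, a_5 = 0.

a_(n+2) = (n(n-1) + 4 n - 11) / ((n+1)(n+2)) * a_n; check: a_0 = 2, a_1 = 0, a_2 = -11, a_3 = 0, a_4 = 11/12, a_5 = 0


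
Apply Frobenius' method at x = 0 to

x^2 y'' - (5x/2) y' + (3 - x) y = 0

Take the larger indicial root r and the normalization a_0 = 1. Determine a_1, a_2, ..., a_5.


Write in Frobenius form y'' + (p(x)/x) y' + (q(x)/x^2) y = 0:
  p(x) = -5/2,  q(x) = 3 - x.
Indicial equation: r(r-1) + (-5/2) r + (3) = 0 -> roots r_1 = 2, r_2 = 3/2.
Take r = r_1 = 2. Let y(x) = x^r sum_{n>=0} a_n x^n with a_0 = 1.
Substitute y = x^r sum a_n x^n and match x^{r+n}. The recurrence is
  D(n) a_n - 1 a_{n-1} = 0,  where D(n) = (r+n)(r+n-1) + (-5/2)(r+n) + (3).
  a_n = 1 / D(n) * a_{n-1}.
Since the indicial polynomial factors as (r - r_1)(r - r_2), D(n) = (r_1 + n - r_1)(r_1 + n - r_2) = n(n + 1/2).
Evaluating step by step (a_0 = 1):
  n = 1: D(1) = 1(1 + 1/2) = 3/2; numerator = 1(1) = 1; a_1 = (1)/(3/2) = 2/3
  n = 2: D(2) = 2(2 + 1/2) = 5; numerator = 1(2/3) = 2/3; a_2 = (2/3)/(5) = 2/15
  n = 3: D(3) = 3(3 + 1/2) = 21/2; numerator = 1(2/15) = 2/15; a_3 = (2/15)/(21/2) = 4/315
  n = 4: D(4) = 4(4 + 1/2) = 18; numerator = 1(4/315) = 4/315; a_4 = (4/315)/(18) = 2/2835
  n = 5: D(5) = 5(5 + 1/2) = 55/2; numerator = 1(2/2835) = 2/2835; a_5 = (2/2835)/(55/2) = 4/155925

r = 2; a_0 = 1; a_1 = 2/3; a_2 = 2/15; a_3 = 4/315; a_4 = 2/2835; a_5 = 4/155925


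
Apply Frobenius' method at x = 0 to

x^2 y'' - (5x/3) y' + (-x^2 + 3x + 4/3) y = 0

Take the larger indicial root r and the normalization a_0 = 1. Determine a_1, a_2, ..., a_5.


Write in Frobenius form y'' + (p(x)/x) y' + (q(x)/x^2) y = 0:
  p(x) = -5/3,  q(x) = -x^2 + 3x + 4/3.
Indicial equation: r(r-1) + (-5/3) r + (4/3) = 0 -> roots r_1 = 2, r_2 = 2/3.
Take r = r_1 = 2. Let y(x) = x^r sum_{n>=0} a_n x^n with a_0 = 1.
Substitute y = x^r sum a_n x^n and match x^{r+n}. The recurrence is
  D(n) a_n + 3 a_{n-1} - 1 a_{n-2} = 0,  where D(n) = (r+n)(r+n-1) + (-5/3)(r+n) + (4/3).
  a_n = [-3 a_{n-1} + 1 a_{n-2}] / D(n).
Since the indicial polynomial factors as (r - r_1)(r - r_2), D(n) = (r_1 + n - r_1)(r_1 + n - r_2) = n(n + 4/3).
Evaluating step by step (a_0 = 1):
  n = 1: D(1) = 1(1 + 4/3) = 7/3; numerator = -3(1) = -3; a_1 = (-3)/(7/3) = -9/7
  n = 2: D(2) = 2(2 + 4/3) = 20/3; numerator = -3(-9/7) + 1(1) = 34/7; a_2 = (34/7)/(20/3) = 51/70
  n = 3: D(3) = 3(3 + 4/3) = 13; numerator = -3(51/70) + 1(-9/7) = -243/70; a_3 = (-243/70)/(13) = -243/910
  n = 4: D(4) = 4(4 + 4/3) = 64/3; numerator = -3(-243/910) + 1(51/70) = 696/455; a_4 = (696/455)/(64/3) = 261/3640
  n = 5: D(5) = 5(5 + 4/3) = 95/3; numerator = -3(261/3640) + 1(-243/910) = -27/56; a_5 = (-27/56)/(95/3) = -81/5320

r = 2; a_0 = 1; a_1 = -9/7; a_2 = 51/70; a_3 = -243/910; a_4 = 261/3640; a_5 = -81/5320


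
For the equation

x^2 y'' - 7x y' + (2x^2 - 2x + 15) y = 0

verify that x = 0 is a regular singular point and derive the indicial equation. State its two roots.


Divide by x^2 to reach normal form y'' + P_1(x) y' + P_2(x) y = 0 with P_1(x) = -7/x and P_2(x) = 2 - 2/x + 15/x^2.
x = 0 is a singular point because the y'-coefficient -7/x has a pole at x = 0 and the y-coefficient 2 - 2/x + 15/x^2 has a pole at x = 0.
It is a regular singular point because x P_1(x) = p(x) = -7 and x^2 P_2(x) = q(x) = 2x^2 - 2x + 15 are polynomials, hence analytic at x = 0.
p(0) = -7,  q(0) = 15.
Indicial equation: r(r-1) + p(0) r + q(0) = 0, i.e. r^2 + (p(0) - 1) r + q(0) = 0, i.e. r^2 - 8 r + 15 = 0.
Discriminant: (-8)^2 - 4(15) = 4, so r = (8 ± 2)/2.
Solving: r_1 = 5, r_2 = 3.

indicial: r^2 - 8 r + 15 = 0; roots r_1 = 5, r_2 = 3


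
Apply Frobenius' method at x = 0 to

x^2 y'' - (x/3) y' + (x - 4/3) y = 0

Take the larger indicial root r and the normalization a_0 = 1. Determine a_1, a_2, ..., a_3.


Write in Frobenius form y'' + (p(x)/x) y' + (q(x)/x^2) y = 0:
  p(x) = -1/3,  q(x) = x - 4/3.
Indicial equation: r(r-1) + (-1/3) r + (-4/3) = 0 -> roots r_1 = 2, r_2 = -2/3.
Take r = r_1 = 2. Let y(x) = x^r sum_{n>=0} a_n x^n with a_0 = 1.
Substitute y = x^r sum a_n x^n and match x^{r+n}. The recurrence is
  D(n) a_n + 1 a_{n-1} = 0,  where D(n) = (r+n)(r+n-1) + (-1/3)(r+n) + (-4/3).
  a_n = -1 / D(n) * a_{n-1}.
Since the indicial polynomial factors as (r - r_1)(r - r_2), D(n) = (r_1 + n - r_1)(r_1 + n - r_2) = n(n + 8/3).
Evaluating step by step (a_0 = 1):
  n = 1: D(1) = 1(1 + 8/3) = 11/3; numerator = -1(1) = -1; a_1 = (-1)/(11/3) = -3/11
  n = 2: D(2) = 2(2 + 8/3) = 28/3; numerator = -1(-3/11) = 3/11; a_2 = (3/11)/(28/3) = 9/308
  n = 3: D(3) = 3(3 + 8/3) = 17; numerator = -1(9/308) = -9/308; a_3 = (-9/308)/(17) = -9/5236

r = 2; a_0 = 1; a_1 = -3/11; a_2 = 9/308; a_3 = -9/5236


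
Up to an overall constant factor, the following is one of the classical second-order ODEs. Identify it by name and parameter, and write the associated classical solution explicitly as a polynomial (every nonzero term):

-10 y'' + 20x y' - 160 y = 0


All three coefficients share the factor -10; dividing through by -10 gives  y'' - 2x y' + 16 y = 0.
This matches the Hermite equation y'' - 2x y' + 2n y = 0 with 2n = 16, so n = 8; the polynomial solution is H_8(x).
With y = sum_k a_k x^k, matching x^k gives (k+2)(k+1) a_{k+2} = 2(k - n) a_k = 2(k - 8) a_k. The right side vanishes at k = 8, so the series with the parity of 8 terminates at degree 8.
Standard normalization: leading coefficient of H_n is 2^n, so a_8 = 2^8 = 256. Work downward with a_k = (k+1)(k+2) a_{k+2} / (2(k - n)):
  a_6 = (7)(8)(256) / (2(6 - 8)) = 14336/(-4) = -3584
  a_4 = (5)(6)(-3584) / (2(4 - 8)) = -107520/(-8) = 13440
  a_2 = (3)(4)(13440) / (2(2 - 8)) = 161280/(-12) = -13440
  a_0 = (1)(2)(-13440) / (2(0 - 8)) = -26880/(-16) = 1680
Hence H_8(x) = 256 x^8 - 3584 x^6 + 13440 x^4 - 13440 x^2 + 1680.

H_8(x); series = 256 x^8 - 3584 x^6 + 13440 x^4 - 13440 x^2 + 1680


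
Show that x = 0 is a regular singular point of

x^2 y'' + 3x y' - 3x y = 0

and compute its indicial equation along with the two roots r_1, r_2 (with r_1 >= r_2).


Divide by x^2 to reach normal form y'' + P_1(x) y' + P_2(x) y = 0 with P_1(x) = 3/x and P_2(x) = -3/x.
x = 0 is a singular point because the y'-coefficient 3/x has a pole at x = 0 and the y-coefficient -3/x has a pole at x = 0.
It is a regular singular point because x P_1(x) = p(x) = 3 and x^2 P_2(x) = q(x) = -3x are polynomials, hence analytic at x = 0.
p(0) = 3,  q(0) = 0.
Indicial equation: r(r-1) + p(0) r + q(0) = 0, i.e. r^2 + (p(0) - 1) r + q(0) = 0, i.e. r^2 + 2 r = 0.
Discriminant: (2)^2 - 4(0) = 4, so r = (-2 ± 2)/2.
Solving: r_1 = 0, r_2 = -2.

indicial: r^2 + 2 r = 0; roots r_1 = 0, r_2 = -2


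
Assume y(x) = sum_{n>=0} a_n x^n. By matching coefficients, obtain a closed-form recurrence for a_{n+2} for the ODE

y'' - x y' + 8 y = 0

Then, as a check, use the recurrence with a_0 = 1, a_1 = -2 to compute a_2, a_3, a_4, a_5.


Substitute y = sum_n a_n x^n.
y''(x) has coefficient (n+2)(n+1) a_{n+2} at x^n;
-x y'(x) has coefficient -n a_n at x^n (shift);
8 y(x) has coefficient 8 a_n at x^n.
Matching x^n: (n+2)(n+1) a_{n+2} + (-n + 8) a_n = 0.
Thus a_{n+2} = (n - 8) / ((n+1)(n+2)) * a_n.

Check with a_0 = 1, a_1 = -2 (apply the recurrence for n = 0, 1, 2, 3): a_0 = 1, a_1 = -2, a_2 = -4, a_3 = 7/3, a_4 = 2, a_5 = -7/12.

a_(n+2) = (n - 8) / ((n+1)(n+2)) * a_n; check: a_0 = 1, a_1 = -2, a_2 = -4, a_3 = 7/3, a_4 = 2, a_5 = -7/12


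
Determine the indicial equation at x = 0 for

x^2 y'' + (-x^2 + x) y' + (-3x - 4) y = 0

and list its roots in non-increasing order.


Divide by x^2 to reach normal form y'' + P_1(x) y' + P_2(x) y = 0 with P_1(x) = -1 + 1/x and P_2(x) = -3/x - 4/x^2.
x = 0 is a singular point because the y'-coefficient -1 + 1/x has a pole at x = 0 and the y-coefficient -3/x - 4/x^2 has a pole at x = 0.
It is a regular singular point because x P_1(x) = p(x) = 1 - x and x^2 P_2(x) = q(x) = -3x - 4 are polynomials, hence analytic at x = 0.
p(0) = 1,  q(0) = -4.
Indicial equation: r(r-1) + p(0) r + q(0) = 0, i.e. r^2 + (p(0) - 1) r + q(0) = 0, i.e. r^2 - 4 = 0.
Discriminant: (0)^2 - 4(-4) = 16, so r = (0 ± 4)/2.
Solving: r_1 = 2, r_2 = -2.

indicial: r^2 - 4 = 0; roots r_1 = 2, r_2 = -2


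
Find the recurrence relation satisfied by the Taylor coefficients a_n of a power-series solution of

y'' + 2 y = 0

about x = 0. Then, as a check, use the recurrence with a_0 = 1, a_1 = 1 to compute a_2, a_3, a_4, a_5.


Substitute y = sum_n a_n x^n into y'' + (const) y = 0.
y''(x) = sum_{n>=0} (n+2)(n+1) a_{n+2} x^n.
The ODE becomes sum_n [(n+2)(n+1) a_{n+2} + 2 a_n] x^n = 0.
Setting each coefficient to zero gives the recurrence:
  (n+2)(n+1) a_{n+2} + 2 a_n = 0,
  a_{n+2} = -2 / ((n+1)(n+2)) a_n.

Check with a_0 = 1, a_1 = 1 (apply the recurrence for n = 0, 1, 2, 3): a_0 = 1, a_1 = 1, a_2 = -1, a_3 = -1/3, a_4 = 1/6, a_5 = 1/30.

a_{n+2} = -2/((n+1)(n+2)) * a_n; check: a_0 = 1, a_1 = 1, a_2 = -1, a_3 = -1/3, a_4 = 1/6, a_5 = 1/30


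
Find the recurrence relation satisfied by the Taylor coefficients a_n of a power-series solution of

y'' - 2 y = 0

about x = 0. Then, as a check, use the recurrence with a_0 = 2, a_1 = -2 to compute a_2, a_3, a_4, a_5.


Substitute y = sum_n a_n x^n into y'' + (const) y = 0.
y''(x) = sum_{n>=0} (n+2)(n+1) a_{n+2} x^n.
The ODE becomes sum_n [(n+2)(n+1) a_{n+2} - 2 a_n] x^n = 0.
Setting each coefficient to zero gives the recurrence:
  (n+2)(n+1) a_{n+2} - 2 a_n = 0,
  a_{n+2} = 2 / ((n+1)(n+2)) a_n.

Check with a_0 = 2, a_1 = -2 (apply the recurrence for n = 0, 1, 2, 3): a_0 = 2, a_1 = -2, a_2 = 2, a_3 = -2/3, a_4 = 1/3, a_5 = -1/15.

a_{n+2} = 2/((n+1)(n+2)) * a_n; check: a_0 = 2, a_1 = -2, a_2 = 2, a_3 = -2/3, a_4 = 1/3, a_5 = -1/15


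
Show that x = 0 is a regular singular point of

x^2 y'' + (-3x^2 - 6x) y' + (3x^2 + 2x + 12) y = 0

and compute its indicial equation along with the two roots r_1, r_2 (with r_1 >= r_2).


Divide by x^2 to reach normal form y'' + P_1(x) y' + P_2(x) y = 0 with P_1(x) = -3 - 6/x and P_2(x) = 3 + 2/x + 12/x^2.
x = 0 is a singular point because the y'-coefficient -3 - 6/x has a pole at x = 0 and the y-coefficient 3 + 2/x + 12/x^2 has a pole at x = 0.
It is a regular singular point because x P_1(x) = p(x) = -3x - 6 and x^2 P_2(x) = q(x) = 3x^2 + 2x + 12 are polynomials, hence analytic at x = 0.
p(0) = -6,  q(0) = 12.
Indicial equation: r(r-1) + p(0) r + q(0) = 0, i.e. r^2 + (p(0) - 1) r + q(0) = 0, i.e. r^2 - 7 r + 12 = 0.
Discriminant: (-7)^2 - 4(12) = 1, so r = (7 ± 1)/2.
Solving: r_1 = 4, r_2 = 3.

indicial: r^2 - 7 r + 12 = 0; roots r_1 = 4, r_2 = 3


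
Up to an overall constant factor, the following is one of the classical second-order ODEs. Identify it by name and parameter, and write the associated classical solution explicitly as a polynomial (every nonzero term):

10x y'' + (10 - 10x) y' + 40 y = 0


All three coefficients share the factor 10; dividing through by 10 gives  x y'' + (1 - x) y' + 4 y = 0.
This matches the Laguerre equation x y'' + (1 - x) y' + n y = 0 with n = 4; the polynomial solution is L_4(x).
With y = sum_k a_k x^k, matching x^k gives (k+1)k a_{k+1} + (k+1) a_{k+1} - k a_k + n a_k = 0, i.e. (k+1)^2 a_{k+1} = (k - n) a_k = (k - 4) a_k. The right side vanishes at k = 4, so the series terminates at degree 4.
Standard normalization L_n(0) = 1 gives a_0 = 1. Work upward with a_{k+1} = (k - 4) a_k / (k+1)^2:
  a_1 = (0 - 4)(1) / 1^2 = -4/1 = -4
  a_2 = (1 - 4)(-4) / 2^2 = 12/4 = 3
  a_3 = (2 - 4)(3) / 3^2 = -6/9 = -2/3
  a_4 = (3 - 4)(-2/3) / 4^2 = (2/3)/16 = 1/24
Hence L_4(x) = x^4/24 - 2 x^3/3 + 3 x^2 - 4 x + 1.

L_4(x); series = x^4/24 - 2 x^3/3 + 3 x^2 - 4 x + 1


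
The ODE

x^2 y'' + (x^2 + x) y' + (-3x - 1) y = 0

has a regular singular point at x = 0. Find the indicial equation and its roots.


Divide by x^2 to reach normal form y'' + P_1(x) y' + P_2(x) y = 0 with P_1(x) = 1 + 1/x and P_2(x) = -3/x - 1/x^2.
x = 0 is a singular point because the y'-coefficient 1 + 1/x has a pole at x = 0 and the y-coefficient -3/x - 1/x^2 has a pole at x = 0.
It is a regular singular point because x P_1(x) = p(x) = x + 1 and x^2 P_2(x) = q(x) = -3x - 1 are polynomials, hence analytic at x = 0.
p(0) = 1,  q(0) = -1.
Indicial equation: r(r-1) + p(0) r + q(0) = 0, i.e. r^2 + (p(0) - 1) r + q(0) = 0, i.e. r^2 - 1 = 0.
Discriminant: (0)^2 - 4(-1) = 4, so r = (0 ± 2)/2.
Solving: r_1 = 1, r_2 = -1.

indicial: r^2 - 1 = 0; roots r_1 = 1, r_2 = -1


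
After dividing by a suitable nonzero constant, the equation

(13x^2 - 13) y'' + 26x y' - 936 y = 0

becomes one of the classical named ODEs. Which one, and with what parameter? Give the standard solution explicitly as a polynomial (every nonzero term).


All three coefficients share the factor -13; dividing through by -13 gives  (1 - x^2) y'' - 2x y' + 72 y = 0.
This matches the Legendre equation (1 - x^2) y'' - 2x y' + n(n+1) y = 0 (note the -2x y' term) with n(n+1) = 72, so n = 8; the polynomial solution is P_8(x).
With y = sum_k a_k x^k, matching x^k gives (k+2)(k+1) a_{k+2} = [k(k+1) - n(n+1)] a_k = (k - 8)(k + 9) a_k. The right side vanishes at k = 8, so the series with the parity of 8 terminates at degree 8.
Standard normalization (P_n(1) = 1): leading coefficient (2n)!/(2^n (n!)^2) = 20922789888000/(256*1625702400) = 6435/128, so a_8 = 6435/128. Work downward with a_k = (k+1)(k+2) a_{k+2} / ((k - 8)(k + 9)):
  a_6 = (7)(8)(6435/128) / ((6 - 8)(6 + 9)) = (45045/16)/(-30) = -3003/32
  a_4 = (5)(6)(-3003/32) / ((4 - 8)(4 + 9)) = (-45045/16)/(-52) = 3465/64
  a_2 = (3)(4)(3465/64) / ((2 - 8)(2 + 9)) = (10395/16)/(-66) = -315/32
  a_0 = (1)(2)(-315/32) / ((0 - 8)(0 + 9)) = (-315/16)/(-72) = 35/128
Hence P_8(x) = 6435 x^8/128 - 3003 x^6/32 + 3465 x^4/64 - 315 x^2/32 + 35/128.

P_8(x); series = 6435 x^8/128 - 3003 x^6/32 + 3465 x^4/64 - 315 x^2/32 + 35/128


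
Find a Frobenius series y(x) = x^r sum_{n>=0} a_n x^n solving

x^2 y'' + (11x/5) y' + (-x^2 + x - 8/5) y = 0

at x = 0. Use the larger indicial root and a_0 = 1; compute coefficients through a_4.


Write in Frobenius form y'' + (p(x)/x) y' + (q(x)/x^2) y = 0:
  p(x) = 11/5,  q(x) = -x^2 + x - 8/5.
Indicial equation: r(r-1) + (11/5) r + (-8/5) = 0 -> roots r_1 = 4/5, r_2 = -2.
Take r = r_1 = 4/5. Let y(x) = x^r sum_{n>=0} a_n x^n with a_0 = 1.
Substitute y = x^r sum a_n x^n and match x^{r+n}. The recurrence is
  D(n) a_n + 1 a_{n-1} - 1 a_{n-2} = 0,  where D(n) = (r+n)(r+n-1) + (11/5)(r+n) + (-8/5).
  a_n = [-1 a_{n-1} + 1 a_{n-2}] / D(n).
Since the indicial polynomial factors as (r - r_1)(r - r_2), D(n) = (r_1 + n - r_1)(r_1 + n - r_2) = n(n + 14/5).
Evaluating step by step (a_0 = 1):
  n = 1: D(1) = 1(1 + 14/5) = 19/5; numerator = -1(1) = -1; a_1 = (-1)/(19/5) = -5/19
  n = 2: D(2) = 2(2 + 14/5) = 48/5; numerator = -1(-5/19) + 1(1) = 24/19; a_2 = (24/19)/(48/5) = 5/38
  n = 3: D(3) = 3(3 + 14/5) = 87/5; numerator = -1(5/38) + 1(-5/19) = -15/38; a_3 = (-15/38)/(87/5) = -25/1102
  n = 4: D(4) = 4(4 + 14/5) = 136/5; numerator = -1(-25/1102) + 1(5/38) = 85/551; a_4 = (85/551)/(136/5) = 25/4408

r = 4/5; a_0 = 1; a_1 = -5/19; a_2 = 5/38; a_3 = -25/1102; a_4 = 25/4408


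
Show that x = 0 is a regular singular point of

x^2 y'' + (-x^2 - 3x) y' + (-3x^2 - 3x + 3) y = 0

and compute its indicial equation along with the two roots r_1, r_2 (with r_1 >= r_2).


Divide by x^2 to reach normal form y'' + P_1(x) y' + P_2(x) y = 0 with P_1(x) = -1 - 3/x and P_2(x) = -3 - 3/x + 3/x^2.
x = 0 is a singular point because the y'-coefficient -1 - 3/x has a pole at x = 0 and the y-coefficient -3 - 3/x + 3/x^2 has a pole at x = 0.
It is a regular singular point because x P_1(x) = p(x) = -x - 3 and x^2 P_2(x) = q(x) = -3x^2 - 3x + 3 are polynomials, hence analytic at x = 0.
p(0) = -3,  q(0) = 3.
Indicial equation: r(r-1) + p(0) r + q(0) = 0, i.e. r^2 + (p(0) - 1) r + q(0) = 0, i.e. r^2 - 4 r + 3 = 0.
Discriminant: (-4)^2 - 4(3) = 4, so r = (4 ± 2)/2.
Solving: r_1 = 3, r_2 = 1.

indicial: r^2 - 4 r + 3 = 0; roots r_1 = 3, r_2 = 1


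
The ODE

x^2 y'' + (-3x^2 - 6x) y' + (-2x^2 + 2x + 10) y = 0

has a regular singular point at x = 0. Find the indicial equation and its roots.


Divide by x^2 to reach normal form y'' + P_1(x) y' + P_2(x) y = 0 with P_1(x) = -3 - 6/x and P_2(x) = -2 + 2/x + 10/x^2.
x = 0 is a singular point because the y'-coefficient -3 - 6/x has a pole at x = 0 and the y-coefficient -2 + 2/x + 10/x^2 has a pole at x = 0.
It is a regular singular point because x P_1(x) = p(x) = -3x - 6 and x^2 P_2(x) = q(x) = -2x^2 + 2x + 10 are polynomials, hence analytic at x = 0.
p(0) = -6,  q(0) = 10.
Indicial equation: r(r-1) + p(0) r + q(0) = 0, i.e. r^2 + (p(0) - 1) r + q(0) = 0, i.e. r^2 - 7 r + 10 = 0.
Discriminant: (-7)^2 - 4(10) = 9, so r = (7 ± 3)/2.
Solving: r_1 = 5, r_2 = 2.

indicial: r^2 - 7 r + 10 = 0; roots r_1 = 5, r_2 = 2


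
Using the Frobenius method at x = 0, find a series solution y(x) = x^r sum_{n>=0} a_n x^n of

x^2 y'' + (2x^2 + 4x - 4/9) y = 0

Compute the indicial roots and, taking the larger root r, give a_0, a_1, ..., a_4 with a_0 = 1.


Write in Frobenius form y'' + (p(x)/x) y' + (q(x)/x^2) y = 0:
  p(x) = 0,  q(x) = 2x^2 + 4x - 4/9.
Indicial equation: r(r-1) + (0) r + (-4/9) = 0 -> roots r_1 = 4/3, r_2 = -1/3.
Take r = r_1 = 4/3. Let y(x) = x^r sum_{n>=0} a_n x^n with a_0 = 1.
Substitute y = x^r sum a_n x^n and match x^{r+n}. The recurrence is
  D(n) a_n + 4 a_{n-1} + 2 a_{n-2} = 0,  where D(n) = (r+n)(r+n-1) + (0)(r+n) + (-4/9).
  a_n = [-4 a_{n-1} - 2 a_{n-2}] / D(n).
Since the indicial polynomial factors as (r - r_1)(r - r_2), D(n) = (r_1 + n - r_1)(r_1 + n - r_2) = n(n + 5/3).
Evaluating step by step (a_0 = 1):
  n = 1: D(1) = 1(1 + 5/3) = 8/3; numerator = -4(1) = -4; a_1 = (-4)/(8/3) = -3/2
  n = 2: D(2) = 2(2 + 5/3) = 22/3; numerator = -4(-3/2) - 2(1) = 4; a_2 = (4)/(22/3) = 6/11
  n = 3: D(3) = 3(3 + 5/3) = 14; numerator = -4(6/11) - 2(-3/2) = 9/11; a_3 = (9/11)/(14) = 9/154
  n = 4: D(4) = 4(4 + 5/3) = 68/3; numerator = -4(9/154) - 2(6/11) = -102/77; a_4 = (-102/77)/(68/3) = -9/154

r = 4/3; a_0 = 1; a_1 = -3/2; a_2 = 6/11; a_3 = 9/154; a_4 = -9/154


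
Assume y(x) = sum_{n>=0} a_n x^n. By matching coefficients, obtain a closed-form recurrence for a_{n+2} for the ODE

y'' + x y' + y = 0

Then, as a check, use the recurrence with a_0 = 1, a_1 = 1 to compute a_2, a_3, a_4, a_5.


Substitute y = sum_n a_n x^n.
y''(x) has coefficient (n+2)(n+1) a_{n+2} at x^n;
x y'(x) has coefficient n a_n at x^n (shift);
y(x) has coefficient 1 a_n at x^n.
Matching x^n: (n+2)(n+1) a_{n+2} + (n + 1) a_n = 0.
Thus a_{n+2} = (-n - 1) / ((n+1)(n+2)) * a_n.

Check with a_0 = 1, a_1 = 1 (apply the recurrence for n = 0, 1, 2, 3): a_0 = 1, a_1 = 1, a_2 = -1/2, a_3 = -1/3, a_4 = 1/8, a_5 = 1/15.

a_(n+2) = (-n - 1) / ((n+1)(n+2)) * a_n; check: a_0 = 1, a_1 = 1, a_2 = -1/2, a_3 = -1/3, a_4 = 1/8, a_5 = 1/15


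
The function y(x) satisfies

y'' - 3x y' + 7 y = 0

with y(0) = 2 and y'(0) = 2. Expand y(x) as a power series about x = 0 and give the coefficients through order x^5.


Ansatz: y(x) = sum_{n>=0} a_n x^n, so y'(x) = sum_{n>=1} n a_n x^(n-1) and y''(x) = sum_{n>=2} n(n-1) a_n x^(n-2).
Substitute into P(x) y'' + Q(x) y' + R(x) y = 0 with P(x) = 1, Q(x) = -3x, R(x) = 7, and match powers of x.
Initial conditions: a_0 = 2, a_1 = 2.
Setting the coefficient of each power of x to zero and solving order by order (substituting the coefficients already found):
  x^0: 2 a_2 + 7 a_0 = 0  ->  2 a_2 = -7 a_0 = -14  ->  a_2 = -7
  x^1: 6 a_3 + 4 a_1 = 0  ->  6 a_3 = -4 a_1 = -8  ->  a_3 = -4/3
  x^2: 12 a_4 + a_2 = 0  ->  12 a_4 = -a_2 = 7  ->  a_4 = 7/12
  x^3: 20 a_5 - 2 a_3 = 0  ->  20 a_5 = 2 a_3 = -8/3  ->  a_5 = -2/15
Truncated series: y(x) = 2 + 2 x - 7 x^2 - (4/3) x^3 + (7/12) x^4 - (2/15) x^5 + O(x^6).

a_0 = 2; a_1 = 2; a_2 = -7; a_3 = -4/3; a_4 = 7/12; a_5 = -2/15


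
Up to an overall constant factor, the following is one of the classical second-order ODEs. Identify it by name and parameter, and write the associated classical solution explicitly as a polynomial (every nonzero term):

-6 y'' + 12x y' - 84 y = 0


All three coefficients share the factor -6; dividing through by -6 gives  y'' - 2x y' + 14 y = 0.
This matches the Hermite equation y'' - 2x y' + 2n y = 0 with 2n = 14, so n = 7; the polynomial solution is H_7(x).
With y = sum_k a_k x^k, matching x^k gives (k+2)(k+1) a_{k+2} = 2(k - n) a_k = 2(k - 7) a_k. The right side vanishes at k = 7, so the series with the parity of 7 terminates at degree 7.
Standard normalization: leading coefficient of H_n is 2^n, so a_7 = 2^7 = 128. Work downward with a_k = (k+1)(k+2) a_{k+2} / (2(k - n)):
  a_5 = (6)(7)(128) / (2(5 - 7)) = 5376/(-4) = -1344
  a_3 = (4)(5)(-1344) / (2(3 - 7)) = -26880/(-8) = 3360
  a_1 = (2)(3)(3360) / (2(1 - 7)) = 20160/(-12) = -1680
Hence H_7(x) = 128 x^7 - 1344 x^5 + 3360 x^3 - 1680 x.

H_7(x); series = 128 x^7 - 1344 x^5 + 3360 x^3 - 1680 x


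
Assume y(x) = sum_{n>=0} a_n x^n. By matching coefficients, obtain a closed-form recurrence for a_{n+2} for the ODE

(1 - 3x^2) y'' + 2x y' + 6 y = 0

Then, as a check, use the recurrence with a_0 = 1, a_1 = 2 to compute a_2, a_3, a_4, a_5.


Substitute y = sum_n a_n x^n.
(1 - 3 x^2) y'' contributes (n+2)(n+1) a_{n+2} - 3 n(n-1) a_n at x^n.
2 x y'(x) contributes 2 n a_n at x^n.
6 y(x) contributes 6 a_n at x^n.
Matching x^n: (n+2)(n+1) a_{n+2} + (-3 n(n-1) + 2 n + 6) a_n = 0.
Thus a_{n+2} = (3 n(n-1) - 2 n - 6) / ((n+1)(n+2)) * a_n.

Check with a_0 = 1, a_1 = 2 (apply the recurrence for n = 0, 1, 2, 3): a_0 = 1, a_1 = 2, a_2 = -3, a_3 = -8/3, a_4 = 1, a_5 = -4/5.

a_(n+2) = (3 n(n-1) - 2 n - 6) / ((n+1)(n+2)) * a_n; check: a_0 = 1, a_1 = 2, a_2 = -3, a_3 = -8/3, a_4 = 1, a_5 = -4/5


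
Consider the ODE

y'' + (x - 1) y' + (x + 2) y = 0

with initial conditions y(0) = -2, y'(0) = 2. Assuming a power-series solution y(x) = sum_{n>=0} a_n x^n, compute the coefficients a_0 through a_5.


Ansatz: y(x) = sum_{n>=0} a_n x^n, so y'(x) = sum_{n>=1} n a_n x^(n-1) and y''(x) = sum_{n>=2} n(n-1) a_n x^(n-2).
Substitute into P(x) y'' + Q(x) y' + R(x) y = 0 with P(x) = 1, Q(x) = x - 1, R(x) = x + 2, and match powers of x.
Initial conditions: a_0 = -2, a_1 = 2.
Setting the coefficient of each power of x to zero and solving order by order (substituting the coefficients already found):
  x^0: 2 a_2 - a_1 + 2 a_0 = 0  ->  2 a_2 = a_1 - 2 a_0 = 6  ->  a_2 = 3
  x^1: 6 a_3 - 2 a_2 + 3 a_1 + a_0 = 0  ->  6 a_3 = 2 a_2 - 3 a_1 - a_0 = 2  ->  a_3 = 1/3
  x^2: 12 a_4 - 3 a_3 + 4 a_2 + a_1 = 0  ->  12 a_4 = 3 a_3 - 4 a_2 - a_1 = -13  ->  a_4 = -13/12
  x^3: 20 a_5 - 4 a_4 + 5 a_3 + a_2 = 0  ->  20 a_5 = 4 a_4 - 5 a_3 - a_2 = -9  ->  a_5 = -9/20
Truncated series: y(x) = -2 + 2 x + 3 x^2 + (1/3) x^3 - (13/12) x^4 - (9/20) x^5 + O(x^6).

a_0 = -2; a_1 = 2; a_2 = 3; a_3 = 1/3; a_4 = -13/12; a_5 = -9/20


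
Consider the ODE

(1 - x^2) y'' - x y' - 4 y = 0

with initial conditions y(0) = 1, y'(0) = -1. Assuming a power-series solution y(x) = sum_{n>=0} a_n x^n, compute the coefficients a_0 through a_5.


Ansatz: y(x) = sum_{n>=0} a_n x^n, so y'(x) = sum_{n>=1} n a_n x^(n-1) and y''(x) = sum_{n>=2} n(n-1) a_n x^(n-2).
Substitute into P(x) y'' + Q(x) y' + R(x) y = 0 with P(x) = 1 - x^2, Q(x) = -x, R(x) = -4, and match powers of x.
Initial conditions: a_0 = 1, a_1 = -1.
Setting the coefficient of each power of x to zero and solving order by order (substituting the coefficients already found):
  x^0: 2 a_2 - 4 a_0 = 0  ->  2 a_2 = 4 a_0 = 4  ->  a_2 = 2
  x^1: 6 a_3 - 5 a_1 = 0  ->  6 a_3 = 5 a_1 = -5  ->  a_3 = -5/6
  x^2: 12 a_4 - 8 a_2 = 0  ->  12 a_4 = 8 a_2 = 16  ->  a_4 = 4/3
  x^3: 20 a_5 - 13 a_3 = 0  ->  20 a_5 = 13 a_3 = -65/6  ->  a_5 = -13/24
Truncated series: y(x) = 1 - x + 2 x^2 - (5/6) x^3 + (4/3) x^4 - (13/24) x^5 + O(x^6).

a_0 = 1; a_1 = -1; a_2 = 2; a_3 = -5/6; a_4 = 4/3; a_5 = -13/24


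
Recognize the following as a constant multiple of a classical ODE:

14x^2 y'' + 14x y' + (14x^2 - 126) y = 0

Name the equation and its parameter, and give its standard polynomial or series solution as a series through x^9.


All three coefficients share the factor 14; dividing through by 14 gives  x^2 y'' + x y' + (x^2 - 9) y = 0.
This matches the Bessel equation x^2 y'' + x y' + (x^2 - nu^2) y = 0 with nu^2 = 9, so nu = 3; the solution bounded at x = 0 is J_3(x).
Frobenius at x = 0: indicial roots ±nu; for r = nu the recurrence k(k + 2nu) c_k = -c_{k-2} gives the standard series J_nu(x) = sum_{k>=0} (-1)^k / (k! (k+nu)!) (x/2)^(2k+nu). Evaluate the first 4 terms:
  k = 0: (-1)^0 / (0! * 3! * 2^3) x^3 = 1/(1*6*8) x^3 = (1/48) x^3
  k = 1: (-1)^1 / (1! * 4! * 2^5) x^5 = -1/(1*24*32) x^5 = (-1/768) x^5
  k = 2: (-1)^2 / (2! * 5! * 2^7) x^7 = 1/(2*120*128) x^7 = (1/30720) x^7
  k = 3: (-1)^3 / (3! * 6! * 2^9) x^9 = -1/(6*720*512) x^9 = (-1/2211840) x^9
Hence J_3(x) = -x^9/2211840 + x^7/30720 - x^5/768 + x^3/48 + ....

J_3(x); series = -x^9/2211840 + x^7/30720 - x^5/768 + x^3/48
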